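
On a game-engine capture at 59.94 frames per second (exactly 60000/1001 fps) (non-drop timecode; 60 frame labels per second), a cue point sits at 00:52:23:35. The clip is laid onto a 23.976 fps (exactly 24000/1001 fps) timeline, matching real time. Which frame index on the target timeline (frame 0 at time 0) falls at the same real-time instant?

frame 75446

Source frame index: (0×3600 + 52×60 + 23) × 60 + 35 = 188615.
Real time: 188615 / (60000/1001) = 37760723/12000 s.
Target frame: (37760723/12000) × (24000/1001) = 75446.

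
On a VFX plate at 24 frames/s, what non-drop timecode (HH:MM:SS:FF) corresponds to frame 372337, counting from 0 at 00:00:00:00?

372337 ÷ 24 = 15514 full seconds, remainder 1 frame.
15514 s = 4 h 18 min 34 s.
Timecode: 04:18:34:01.

04:18:34:01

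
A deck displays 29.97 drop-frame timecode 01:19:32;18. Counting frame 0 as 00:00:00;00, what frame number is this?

As if non-drop at 30 labels/s: (1 × 3600 + 19 × 60 + 32) × 30 + 18 = 143178.
Minute boundaries passed: 79; those not divisible by 10: 79 − 7 = 72; dropped labels = 2 × 72 = 144.
Actual frame index = 143178 − 144 = 143034.

143034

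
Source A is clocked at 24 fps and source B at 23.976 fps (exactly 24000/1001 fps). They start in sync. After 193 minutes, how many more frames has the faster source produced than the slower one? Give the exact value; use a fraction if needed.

193 min = 11580 s.
A emits 24 × 11580 = 277920 frames; B emits 24000/1001 × 11580 = 277920000/1001.
Difference = 277920/1001 frames (≈ 277.6424); B is behind A.

277920/1001 frames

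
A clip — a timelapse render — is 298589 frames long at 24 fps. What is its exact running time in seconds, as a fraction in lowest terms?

298589/24 seconds

Running time = 298589 ÷ (24) = 298589 × 1/24 = 298589/24 s.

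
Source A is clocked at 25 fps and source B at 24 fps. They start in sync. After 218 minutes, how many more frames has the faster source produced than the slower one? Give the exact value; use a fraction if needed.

13080 frames

218 min = 13080 s.
A emits 25 × 13080 = 327000 frames; B emits 24 × 13080 = 313920.
Difference = 13080 frames; B is behind A.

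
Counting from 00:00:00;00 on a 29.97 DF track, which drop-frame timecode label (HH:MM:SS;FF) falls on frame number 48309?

00:26:51;27

Ten DF minutes hold 17982 frames, so frame 48309 lies in block 2 (frames 35964–53945) with 12345 frames into that block.
The block's first minute is 1800 frames and the rest 1798 each; 12345 frames reaches minute 6, so 2 × 18 + 6 × 2 = 48 labels have been skipped so far.
Adding those back, label number 48309 + 48 = 48357 at 30 labels/s is 1611 s + 27 f = 0 h 26 min 51 s frame 27, i.e. 00:26:51;27.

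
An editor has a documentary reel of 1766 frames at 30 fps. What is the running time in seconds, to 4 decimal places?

58.8667 seconds

Running time = 1766 × 1/30 = 883/15 s ≈ 58.8667 s.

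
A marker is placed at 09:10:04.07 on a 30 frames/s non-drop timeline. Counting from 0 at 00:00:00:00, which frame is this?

Total seconds to the label: (9 × 3600 + 10 × 60 + 4) = 33004.
Frame index = 33004 × 30 + 7 = 990127.

990127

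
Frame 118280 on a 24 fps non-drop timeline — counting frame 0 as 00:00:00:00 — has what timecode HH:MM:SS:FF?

01:22:08:08

118280 ÷ 24 = 4928 full seconds, remainder 8 frames.
4928 s = 1 h 22 min 8 s.
Timecode: 01:22:08:08.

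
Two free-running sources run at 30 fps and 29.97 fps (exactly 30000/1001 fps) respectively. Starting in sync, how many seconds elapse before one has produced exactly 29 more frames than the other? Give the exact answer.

The gap grows by |30000/1001 − 30| = 30/1001 frames per second.
Time for a 29-frame gap: 29 ÷ (30/1001) = 29029/30 s.

29029/30 seconds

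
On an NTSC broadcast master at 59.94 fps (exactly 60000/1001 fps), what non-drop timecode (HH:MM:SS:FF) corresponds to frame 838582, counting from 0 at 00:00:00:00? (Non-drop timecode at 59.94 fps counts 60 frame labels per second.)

838582 ÷ 60 = 13976 full seconds, remainder 22 frames.
13976 s = 3 h 52 min 56 s.
Timecode: 03:52:56:22.

03:52:56:22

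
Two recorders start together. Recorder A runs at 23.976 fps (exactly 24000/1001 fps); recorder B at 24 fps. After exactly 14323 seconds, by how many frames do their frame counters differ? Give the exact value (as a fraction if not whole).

A emits 24000/1001 × 14323 = 343752000/1001 frames; B emits 24 × 14323 = 343752.
Difference = 343752/1001 frames (≈ 343.4086); B is ahead of A.

343752/1001 frames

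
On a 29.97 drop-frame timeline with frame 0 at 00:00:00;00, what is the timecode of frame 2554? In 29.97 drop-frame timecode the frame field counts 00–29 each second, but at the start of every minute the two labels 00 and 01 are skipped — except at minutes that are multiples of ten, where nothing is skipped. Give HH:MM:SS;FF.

Each 10-minute DF block holds 10 × 60 × 30 − 9 × 2 = 17982 frames. 2554 ÷ 17982 → 0 full blocks, remainder 2554.
Within the partial block the first minute is 1800 frames and each further minute 1798, so 1 further minute boundary passed. Total skipped labels = 18 × 0 + 2 × 1 = 2.
Non-drop label index = 2554 + 2 = 2556; at 30 labels/s that is 00:01:25:06, i.e. DF 00:01:25;06.

00:01:25;06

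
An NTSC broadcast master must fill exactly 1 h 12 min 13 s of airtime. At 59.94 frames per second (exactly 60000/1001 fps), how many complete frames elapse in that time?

1 h 12 min 13 s = 4333 s.
Frames = 4333 × 60000/1001 = 37140000/143 ≈ 259720.2797.
Complete frames: 259720.

259720 frames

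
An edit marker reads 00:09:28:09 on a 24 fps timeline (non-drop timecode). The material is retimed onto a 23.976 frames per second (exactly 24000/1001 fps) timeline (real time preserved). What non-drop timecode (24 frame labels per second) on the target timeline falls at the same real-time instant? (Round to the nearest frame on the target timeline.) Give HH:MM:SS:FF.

00:09:27:19

Source frame index: (0×3600 + 9×60 + 28) × 24 + 9 = 13641.
Real time: 13641 / (24) = 4547/8 s.
Target frame: (4547/8) × (24000/1001) = 13641000/1001 ≈ 13627.373 → 13627.
At 24 labels/s: frame 13627 → 00:09:27:19.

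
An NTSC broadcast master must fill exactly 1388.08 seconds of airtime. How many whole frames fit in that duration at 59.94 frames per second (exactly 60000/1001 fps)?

83201 frames

Frames = 1388.08 × 60000/1001 = 83284800/1001 ≈ 83201.5984.
Complete frames: 83201.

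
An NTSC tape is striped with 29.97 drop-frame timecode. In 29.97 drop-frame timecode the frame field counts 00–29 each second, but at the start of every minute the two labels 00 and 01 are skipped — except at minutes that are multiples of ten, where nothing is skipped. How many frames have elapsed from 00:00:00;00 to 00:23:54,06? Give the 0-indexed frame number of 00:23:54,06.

Complete 10-minute blocks: 2, each 17982 frames → 35964.
Remaining 3 whole minutes in the current block: 1800 + 2 × 1798 = 5396 frames.
Within the current minute: 54 × 30 + 6 − 2 = 1624 (labels ;00/;01 skipped at this minute). Total = 35964 + 5396 + 1624 = 42984.

42984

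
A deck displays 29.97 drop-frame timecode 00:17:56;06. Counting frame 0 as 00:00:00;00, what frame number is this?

32254

As if non-drop at 30 labels/s: (0 × 3600 + 17 × 60 + 56) × 30 + 6 = 32286.
Minute boundaries passed: 17; those not divisible by 10: 17 − 1 = 16; dropped labels = 2 × 16 = 32.
Actual frame index = 32286 − 32 = 32254.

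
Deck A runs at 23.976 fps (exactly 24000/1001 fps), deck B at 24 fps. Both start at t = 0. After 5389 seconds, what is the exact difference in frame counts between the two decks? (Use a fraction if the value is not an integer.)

129336/1001 frames

A emits 24000/1001 × 5389 = 129336000/1001 frames; B emits 24 × 5389 = 129336.
Difference = 129336/1001 frames (≈ 129.2068); B is ahead of A.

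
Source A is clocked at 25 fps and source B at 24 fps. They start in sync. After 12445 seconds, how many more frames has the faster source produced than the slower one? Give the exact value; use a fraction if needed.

12445 frames

A emits 25 × 12445 = 311125 frames; B emits 24 × 12445 = 298680.
Difference = 12445 frames; B is behind A.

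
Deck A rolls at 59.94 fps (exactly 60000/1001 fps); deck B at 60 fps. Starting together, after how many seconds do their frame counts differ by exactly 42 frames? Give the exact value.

700.7 seconds

The gap grows by |60 − 60000/1001| = 60/1001 frames per second.
Time for a 42-frame gap: 42 ÷ (60/1001) = 700.7 s.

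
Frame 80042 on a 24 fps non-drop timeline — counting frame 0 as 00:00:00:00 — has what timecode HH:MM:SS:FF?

00:55:35:02

80042 ÷ 24 = 3335 full seconds, remainder 2 frames.
3335 s = 0 h 55 min 35 s.
Timecode: 00:55:35:02.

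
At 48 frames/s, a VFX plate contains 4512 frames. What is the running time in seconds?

94 seconds

Running time = 4512 / (48) = 94 s.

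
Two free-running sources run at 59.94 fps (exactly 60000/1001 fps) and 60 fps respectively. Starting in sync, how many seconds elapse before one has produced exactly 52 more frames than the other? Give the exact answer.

13013/15 seconds

The gap grows by |60 − 60000/1001| = 60/1001 frames per second.
Time for a 52-frame gap: 52 ÷ (60/1001) = 13013/15 s.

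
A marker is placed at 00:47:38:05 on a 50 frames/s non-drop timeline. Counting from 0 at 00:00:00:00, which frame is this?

frame 142905

Total seconds to the label: (0 × 3600 + 47 × 60 + 38) = 2858.
Frame index = 2858 × 50 + 5 = 142905.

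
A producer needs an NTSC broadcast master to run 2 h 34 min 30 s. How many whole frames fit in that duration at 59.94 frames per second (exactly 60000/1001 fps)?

555644 frames

2 h 34 min 30 s = 9270 s.
Frames = 9270 × 60000/1001 = 556200000/1001 ≈ 555644.3556.
Complete frames: 555644.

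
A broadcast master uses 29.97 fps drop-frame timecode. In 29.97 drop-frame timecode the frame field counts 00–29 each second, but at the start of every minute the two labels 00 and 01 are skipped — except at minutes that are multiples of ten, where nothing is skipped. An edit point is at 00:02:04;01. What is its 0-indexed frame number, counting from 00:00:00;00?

Complete 10-minute blocks: 0, each 17982 frames → 0.
Remaining 2 whole minutes in the current block: 1800 + 1 × 1798 = 3598 frames.
Within the current minute: 4 × 30 + 1 − 2 = 119 (labels ;00/;01 skipped at this minute). Total = 0 + 3598 + 119 = 3717.

3717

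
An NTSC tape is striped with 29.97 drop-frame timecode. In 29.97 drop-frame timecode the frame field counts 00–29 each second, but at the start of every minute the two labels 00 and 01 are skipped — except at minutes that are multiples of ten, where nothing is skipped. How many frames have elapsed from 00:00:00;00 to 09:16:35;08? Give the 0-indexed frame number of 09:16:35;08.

1000856

Complete 10-minute blocks: 55, each 17982 frames → 989010.
Remaining 6 whole minutes in the current block: 1800 + 5 × 1798 = 10790 frames.
Within the current minute: 35 × 30 + 8 − 2 = 1056 (labels ;00/;01 skipped at this minute). Total = 989010 + 10790 + 1056 = 1000856.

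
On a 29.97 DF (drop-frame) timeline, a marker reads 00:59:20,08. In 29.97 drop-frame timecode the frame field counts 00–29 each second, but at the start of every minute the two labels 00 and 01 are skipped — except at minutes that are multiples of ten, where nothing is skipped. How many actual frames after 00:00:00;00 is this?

As if non-drop at 30 labels/s: (0 × 3600 + 59 × 60 + 20) × 30 + 8 = 106808.
Minute boundaries passed: 59; those not divisible by 10: 59 − 5 = 54; dropped labels = 2 × 54 = 108.
Actual frame index = 106808 − 108 = 106700.

106700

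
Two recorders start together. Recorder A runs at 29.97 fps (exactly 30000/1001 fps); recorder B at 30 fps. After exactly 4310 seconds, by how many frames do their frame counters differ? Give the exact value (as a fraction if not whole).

129300/1001 frames

A emits 30000/1001 × 4310 = 129300000/1001 frames; B emits 30 × 4310 = 129300.
Difference = 129300/1001 frames (≈ 129.1708); B is ahead of A.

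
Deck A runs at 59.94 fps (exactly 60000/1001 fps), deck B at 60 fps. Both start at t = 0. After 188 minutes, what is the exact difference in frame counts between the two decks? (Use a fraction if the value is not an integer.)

188 min = 11280 s.
A emits 60000/1001 × 11280 = 676800000/1001 frames; B emits 60 × 11280 = 676800.
Difference = 676800/1001 frames (≈ 676.1239); B is ahead of A.

676800/1001 frames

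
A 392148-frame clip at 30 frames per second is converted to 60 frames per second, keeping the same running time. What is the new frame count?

Target frames = source frames × (target rate / source rate) = 392148 × (60)/(30) = 392148 × 2 = 784296.

784296 frames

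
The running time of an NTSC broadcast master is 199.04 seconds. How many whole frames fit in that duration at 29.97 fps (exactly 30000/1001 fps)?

Frames = 199.04 × 30000/1001 = 5971200/1001 ≈ 5965.2348.
Complete frames: 5965.

5965 frames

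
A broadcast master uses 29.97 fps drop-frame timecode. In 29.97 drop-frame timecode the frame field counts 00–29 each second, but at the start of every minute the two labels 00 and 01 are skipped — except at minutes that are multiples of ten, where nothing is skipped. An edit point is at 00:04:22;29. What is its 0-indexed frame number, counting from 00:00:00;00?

7881

As if non-drop at 30 labels/s: (0 × 3600 + 4 × 60 + 22) × 30 + 29 = 7889.
Minute boundaries passed: 4; those not divisible by 10: 4 − 0 = 4; dropped labels = 2 × 4 = 8.
Actual frame index = 7889 − 8 = 7881.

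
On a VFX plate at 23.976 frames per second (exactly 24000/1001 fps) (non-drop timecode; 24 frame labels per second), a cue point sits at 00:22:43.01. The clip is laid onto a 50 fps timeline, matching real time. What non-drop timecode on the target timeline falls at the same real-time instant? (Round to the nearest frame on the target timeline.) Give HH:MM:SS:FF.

Source frame index: (0×3600 + 22×60 + 43) × 24 + 1 = 32713.
Real time: 32713 / (24000/1001) = 32745713/24000 s.
Target frame: (32745713/24000) × (50) = 32745713/480 ≈ 68220.235 → 68220.
At 50 labels/s: frame 68220 → 00:22:44:20.

00:22:44:20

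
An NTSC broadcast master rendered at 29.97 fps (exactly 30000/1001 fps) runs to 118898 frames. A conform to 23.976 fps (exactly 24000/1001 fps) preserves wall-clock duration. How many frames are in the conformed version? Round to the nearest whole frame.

95118 frames

Frames at target rate = 118898 × (24000/1001) / (30000/1001) = 475592/5 ≈ 95118.400.
Nearest whole frame: 95118.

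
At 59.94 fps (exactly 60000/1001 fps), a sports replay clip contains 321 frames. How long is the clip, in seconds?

5.35535 seconds

Running time = 321 / (60000/1001) = 5.35535 s.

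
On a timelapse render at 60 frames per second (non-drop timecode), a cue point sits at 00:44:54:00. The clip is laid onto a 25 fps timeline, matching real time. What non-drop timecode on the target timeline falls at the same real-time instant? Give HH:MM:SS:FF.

00:44:54:00

Source frame index: (0×3600 + 44×60 + 54) × 60 + 0 = 161640.
Real time: 161640 / (60) = 2694 s.
Target frame: (2694) × (25) = 67350.
At 25 labels/s: frame 67350 → 00:44:54:00.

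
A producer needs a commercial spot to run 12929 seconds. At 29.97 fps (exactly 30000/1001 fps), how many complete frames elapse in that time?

387482 frames

Frames = 12929 × 30000/1001 = 55410000/143 ≈ 387482.5175.
Complete frames: 387482.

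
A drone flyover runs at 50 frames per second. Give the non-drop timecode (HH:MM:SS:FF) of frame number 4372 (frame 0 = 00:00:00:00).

00:01:27:22

4372 ÷ 50 = 87 full seconds, remainder 22 frames.
87 s = 0 h 1 min 27 s.
Timecode: 00:01:27:22.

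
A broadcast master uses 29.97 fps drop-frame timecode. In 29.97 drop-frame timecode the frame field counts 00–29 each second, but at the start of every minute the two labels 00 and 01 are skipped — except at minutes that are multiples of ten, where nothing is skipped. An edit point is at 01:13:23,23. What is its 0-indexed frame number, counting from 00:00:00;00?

131981

Complete 10-minute blocks: 7, each 17982 frames → 125874.
Remaining 3 whole minutes in the current block: 1800 + 2 × 1798 = 5396 frames.
Within the current minute: 23 × 30 + 23 − 2 = 711 (labels ;00/;01 skipped at this minute). Total = 125874 + 5396 + 711 = 131981.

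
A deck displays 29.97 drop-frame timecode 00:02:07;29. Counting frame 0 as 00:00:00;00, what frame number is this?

As if non-drop at 30 labels/s: (0 × 3600 + 2 × 60 + 7) × 30 + 29 = 3839.
Minute boundaries passed: 2; those not divisible by 10: 2 − 0 = 2; dropped labels = 2 × 2 = 4.
Actual frame index = 3839 − 4 = 3835.

3835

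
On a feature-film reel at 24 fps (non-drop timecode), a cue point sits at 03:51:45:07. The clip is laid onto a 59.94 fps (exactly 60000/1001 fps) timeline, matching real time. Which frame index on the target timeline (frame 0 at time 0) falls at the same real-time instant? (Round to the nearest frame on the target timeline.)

frame 833484

Source frame index: (3×3600 + 51×60 + 45) × 24 + 7 = 333727.
Real time: 333727 / (24) = 333727/24 s.
Target frame: (333727/24) × (60000/1001) = 834317500/1001 ≈ 833484.016 → 833484.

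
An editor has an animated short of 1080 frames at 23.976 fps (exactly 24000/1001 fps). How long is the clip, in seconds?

Running time = 1080 / (24000/1001) = 45.045 s.

45.045 seconds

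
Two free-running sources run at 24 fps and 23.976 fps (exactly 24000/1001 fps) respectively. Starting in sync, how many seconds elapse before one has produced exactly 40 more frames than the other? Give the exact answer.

The gap grows by |24000/1001 − 24| = 24/1001 frames per second.
Time for a 40-frame gap: 40 ÷ (24/1001) = 5005/3 s.

5005/3 seconds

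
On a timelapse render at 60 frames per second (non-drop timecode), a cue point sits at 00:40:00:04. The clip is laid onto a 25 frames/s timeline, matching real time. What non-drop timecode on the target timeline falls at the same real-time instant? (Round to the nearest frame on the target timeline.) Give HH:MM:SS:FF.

00:40:00:02

Source frame index: (0×3600 + 40×60 + 0) × 60 + 4 = 144004.
Real time: 144004 / (60) = 36001/15 s.
Target frame: (36001/15) × (25) = 180005/3 ≈ 60001.667 → 60002.
At 25 labels/s: frame 60002 → 00:40:00:02.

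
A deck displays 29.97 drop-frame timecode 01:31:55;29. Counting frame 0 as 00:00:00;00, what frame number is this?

Complete 10-minute blocks: 9, each 17982 frames → 161838.
Remaining 1 whole minute in the current block: 1800 + 0 × 1798 = 1800 frames.
Within the current minute: 55 × 30 + 29 − 2 = 1677 (labels ;00/;01 skipped at this minute). Total = 161838 + 1800 + 1677 = 165315.

165315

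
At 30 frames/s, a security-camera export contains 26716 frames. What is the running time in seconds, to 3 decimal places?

Running time = 26716 × 1/30 = 13358/15 s ≈ 890.533 s.

890.533 seconds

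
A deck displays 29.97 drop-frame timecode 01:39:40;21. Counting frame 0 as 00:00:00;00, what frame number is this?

As if non-drop at 30 labels/s: (1 × 3600 + 39 × 60 + 40) × 30 + 21 = 179421.
Minute boundaries passed: 99; those not divisible by 10: 99 − 9 = 90; dropped labels = 2 × 90 = 180.
Actual frame index = 179421 − 180 = 179241.

179241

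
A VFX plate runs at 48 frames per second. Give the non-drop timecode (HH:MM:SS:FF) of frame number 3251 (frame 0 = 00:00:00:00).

00:01:07:35

3251 ÷ 48 = 67 full seconds, remainder 35 frames.
67 s = 0 h 1 min 7 s.
Timecode: 00:01:07:35.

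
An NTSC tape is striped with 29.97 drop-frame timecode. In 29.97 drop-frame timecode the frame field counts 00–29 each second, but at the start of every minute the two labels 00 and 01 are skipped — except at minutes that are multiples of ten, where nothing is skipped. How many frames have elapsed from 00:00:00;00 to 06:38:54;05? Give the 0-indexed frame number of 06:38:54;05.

As if non-drop at 30 labels/s: (6 × 3600 + 38 × 60 + 54) × 30 + 5 = 718025.
Minute boundaries passed: 398; those not divisible by 10: 398 − 39 = 359; dropped labels = 2 × 359 = 718.
Actual frame index = 718025 − 718 = 717307.

717307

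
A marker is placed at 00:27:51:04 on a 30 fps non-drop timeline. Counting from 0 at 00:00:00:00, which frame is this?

Total seconds to the label: (0 × 3600 + 27 × 60 + 51) = 1671.
Frame index = 1671 × 30 + 4 = 50134.

50134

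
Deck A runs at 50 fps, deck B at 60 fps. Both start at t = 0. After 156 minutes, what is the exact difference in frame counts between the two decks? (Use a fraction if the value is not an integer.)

93600 frames

156 min = 9360 s.
A emits 50 × 9360 = 468000 frames; B emits 60 × 9360 = 561600.
Difference = 93600 frames; B is ahead of A.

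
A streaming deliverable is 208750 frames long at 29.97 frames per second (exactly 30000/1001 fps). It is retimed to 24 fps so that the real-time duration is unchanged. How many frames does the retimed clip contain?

167167 frames

Target frames = source frames × (target rate / source rate) = 208750 × (24)/(30000/1001) = 208750 × 1001/1250 = 167167.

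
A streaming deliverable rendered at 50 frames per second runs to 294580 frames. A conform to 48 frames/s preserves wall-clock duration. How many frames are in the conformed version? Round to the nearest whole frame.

282797 frames

Frames at target rate = 294580 × (48) / (50) = 1413984/5 ≈ 282796.800.
Nearest whole frame: 282797.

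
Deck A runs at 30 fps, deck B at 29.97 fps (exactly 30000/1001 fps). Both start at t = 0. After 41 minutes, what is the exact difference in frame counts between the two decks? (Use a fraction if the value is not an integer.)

73800/1001 frames

41 min = 2460 s.
A emits 30 × 2460 = 73800 frames; B emits 30000/1001 × 2460 = 73800000/1001.
Difference = 73800/1001 frames (≈ 73.7263); B is behind A.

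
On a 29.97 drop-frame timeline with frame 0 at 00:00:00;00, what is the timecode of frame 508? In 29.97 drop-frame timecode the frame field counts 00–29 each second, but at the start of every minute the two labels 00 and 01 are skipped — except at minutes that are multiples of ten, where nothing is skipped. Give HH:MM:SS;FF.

Each 10-minute DF block holds 10 × 60 × 30 − 9 × 2 = 17982 frames. 508 ÷ 17982 → 0 full blocks, remainder 508.
Within the partial block the first minute is 1800 frames and each further minute 1798, so 0 further minute boundaries passed. Total skipped labels = 18 × 0 + 2 × 0 = 0.
Non-drop label index = 508 + 0 = 508; at 30 labels/s that is 00:00:16:28, i.e. DF 00:00:16;28.

00:00:16;28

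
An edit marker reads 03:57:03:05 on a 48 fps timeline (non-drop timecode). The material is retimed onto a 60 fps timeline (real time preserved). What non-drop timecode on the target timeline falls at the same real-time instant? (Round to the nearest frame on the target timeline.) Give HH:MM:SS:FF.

Source frame index: (3×3600 + 57×60 + 3) × 48 + 5 = 682709.
Real time: 682709 / (48) = 682709/48 s.
Target frame: (682709/48) × (60) = 3413545/4 ≈ 853386.250 → 853386.
At 60 labels/s: frame 853386 → 03:57:03:06.

03:57:03:06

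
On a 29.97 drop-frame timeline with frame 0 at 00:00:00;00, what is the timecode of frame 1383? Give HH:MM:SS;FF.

00:00:46;03

Ten DF minutes hold 17982 frames, so frame 1383 lies in block 0 (frames 0–17981) with 1383 frames into that block.
The block's first minute is 1800 frames and the rest 1798 each; 1383 frames reaches minute 0, so 0 × 18 + 0 × 2 = 0 labels have been skipped so far.
Adding those back, label number 1383 + 0 = 1383 at 30 labels/s is 46 s + 3 f = 0 h 0 min 46 s frame 3, i.e. 00:00:46;03.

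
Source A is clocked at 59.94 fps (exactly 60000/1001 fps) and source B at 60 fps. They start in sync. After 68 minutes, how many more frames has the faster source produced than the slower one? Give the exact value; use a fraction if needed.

68 min = 4080 s.
A emits 60000/1001 × 4080 = 244800000/1001 frames; B emits 60 × 4080 = 244800.
Difference = 244800/1001 frames (≈ 244.5554); B is ahead of A.

244800/1001 frames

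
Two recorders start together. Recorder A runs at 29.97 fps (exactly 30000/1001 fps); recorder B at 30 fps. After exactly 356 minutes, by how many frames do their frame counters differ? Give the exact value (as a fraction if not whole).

356 min = 21360 s.
A emits 30000/1001 × 21360 = 640800000/1001 frames; B emits 30 × 21360 = 640800.
Difference = 640800/1001 frames (≈ 640.1598); B is ahead of A.

640800/1001 frames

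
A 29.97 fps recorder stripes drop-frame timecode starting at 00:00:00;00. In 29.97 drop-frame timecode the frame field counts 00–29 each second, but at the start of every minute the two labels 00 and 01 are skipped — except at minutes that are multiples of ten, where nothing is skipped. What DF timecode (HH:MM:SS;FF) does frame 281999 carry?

02:36:49;11

Ten DF minutes hold 17982 frames, so frame 281999 lies in block 15 (frames 269730–287711) with 12269 frames into that block.
The block's first minute is 1800 frames and the rest 1798 each; 12269 frames reaches minute 6, so 15 × 18 + 6 × 2 = 282 labels have been skipped so far.
Adding those back, label number 281999 + 282 = 282281 at 30 labels/s is 9409 s + 11 f = 2 h 36 min 49 s frame 11, i.e. 02:36:49;11.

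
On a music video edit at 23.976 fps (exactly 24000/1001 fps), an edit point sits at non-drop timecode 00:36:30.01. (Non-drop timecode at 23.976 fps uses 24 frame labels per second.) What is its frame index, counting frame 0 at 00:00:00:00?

frame 52561

Total seconds to the label: (0 × 3600 + 36 × 60 + 30) = 2190.
Frame index = 2190 × 24 + 1 = 52561.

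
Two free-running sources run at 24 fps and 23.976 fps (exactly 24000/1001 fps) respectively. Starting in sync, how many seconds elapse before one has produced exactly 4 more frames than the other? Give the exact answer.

1001/6 seconds

The gap grows by |24000/1001 − 24| = 24/1001 frames per second.
Time for a 4-frame gap: 4 ÷ (24/1001) = 1001/6 s.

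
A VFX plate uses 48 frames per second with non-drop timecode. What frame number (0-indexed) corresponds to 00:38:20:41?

frame 110441

Total seconds to the label: (0 × 3600 + 38 × 60 + 20) = 2300.
Frame index = 2300 × 48 + 41 = 110441.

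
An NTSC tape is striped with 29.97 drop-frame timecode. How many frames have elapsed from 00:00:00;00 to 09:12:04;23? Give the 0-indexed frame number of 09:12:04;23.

992749

As if non-drop at 30 labels/s: (9 × 3600 + 12 × 60 + 4) × 30 + 23 = 993743.
Minute boundaries passed: 552; those not divisible by 10: 552 − 55 = 497; dropped labels = 2 × 497 = 994.
Actual frame index = 993743 − 994 = 992749.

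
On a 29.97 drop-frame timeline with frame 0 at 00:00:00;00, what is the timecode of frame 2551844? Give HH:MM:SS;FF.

23:39:06;20

Ten DF minutes hold 17982 frames, so frame 2551844 lies in block 141 (frames 2535462–2553443) with 16382 frames into that block.
The block's first minute is 1800 frames and the rest 1798 each; 16382 frames reaches minute 9, so 141 × 18 + 9 × 2 = 2556 labels have been skipped so far.
Adding those back, label number 2551844 + 2556 = 2554400 at 30 labels/s is 85146 s + 20 f = 23 h 39 min 6 s frame 20, i.e. 23:39:06;20.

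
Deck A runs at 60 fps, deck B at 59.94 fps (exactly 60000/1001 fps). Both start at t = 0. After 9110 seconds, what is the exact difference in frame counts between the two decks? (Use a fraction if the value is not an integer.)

A emits 60 × 9110 = 546600 frames; B emits 60000/1001 × 9110 = 546600000/1001.
Difference = 546600/1001 frames (≈ 546.0539); B is behind A.

546600/1001 frames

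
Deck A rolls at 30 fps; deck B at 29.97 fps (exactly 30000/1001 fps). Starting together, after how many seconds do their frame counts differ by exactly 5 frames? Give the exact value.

The gap grows by |30000/1001 − 30| = 30/1001 frames per second.
Time for a 5-frame gap: 5 ÷ (30/1001) = 1001/6 s.

1001/6 seconds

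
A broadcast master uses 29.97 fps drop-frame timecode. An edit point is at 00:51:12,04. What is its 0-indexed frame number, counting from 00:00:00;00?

92072

As if non-drop at 30 labels/s: (0 × 3600 + 51 × 60 + 12) × 30 + 4 = 92164.
Minute boundaries passed: 51; those not divisible by 10: 51 − 5 = 46; dropped labels = 2 × 46 = 92.
Actual frame index = 92164 − 92 = 92072.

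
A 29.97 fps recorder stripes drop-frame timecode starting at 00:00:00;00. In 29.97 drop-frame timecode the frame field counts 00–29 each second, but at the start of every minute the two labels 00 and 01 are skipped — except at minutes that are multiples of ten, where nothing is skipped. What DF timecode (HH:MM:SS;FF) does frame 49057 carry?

00:27:16;27

Ten DF minutes hold 17982 frames, so frame 49057 lies in block 2 (frames 35964–53945) with 13093 frames into that block.
The block's first minute is 1800 frames and the rest 1798 each; 13093 frames reaches minute 7, so 2 × 18 + 7 × 2 = 50 labels have been skipped so far.
Adding those back, label number 49057 + 50 = 49107 at 30 labels/s is 1636 s + 27 f = 0 h 27 min 16 s frame 27, i.e. 00:27:16;27.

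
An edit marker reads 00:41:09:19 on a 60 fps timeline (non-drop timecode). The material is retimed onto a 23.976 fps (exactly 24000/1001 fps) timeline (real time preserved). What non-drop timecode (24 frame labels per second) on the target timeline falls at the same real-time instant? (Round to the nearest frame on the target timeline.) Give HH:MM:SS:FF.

Source frame index: (0×3600 + 41×60 + 9) × 60 + 19 = 148159.
Real time: 148159 / (60) = 148159/60 s.
Target frame: (148159/60) × (24000/1001) = 5387600/91 ≈ 59204.396 → 59204.
At 24 labels/s: frame 59204 → 00:41:06:20.

00:41:06:20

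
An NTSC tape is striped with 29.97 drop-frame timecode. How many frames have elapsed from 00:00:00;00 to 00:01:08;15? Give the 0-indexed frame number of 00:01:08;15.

Complete 10-minute blocks: 0, each 17982 frames → 0.
Remaining 1 whole minute in the current block: 1800 + 0 × 1798 = 1800 frames.
Within the current minute: 8 × 30 + 15 − 2 = 253 (labels ;00/;01 skipped at this minute). Total = 0 + 1800 + 253 = 2053.

2053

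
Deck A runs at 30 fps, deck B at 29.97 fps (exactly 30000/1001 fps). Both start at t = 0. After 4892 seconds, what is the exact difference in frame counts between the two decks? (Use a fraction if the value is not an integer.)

A emits 30 × 4892 = 146760 frames; B emits 30000/1001 × 4892 = 146760000/1001.
Difference = 146760/1001 frames (≈ 146.6134); B is behind A.

146760/1001 frames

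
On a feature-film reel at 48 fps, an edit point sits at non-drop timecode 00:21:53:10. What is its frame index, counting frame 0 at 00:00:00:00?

63034

Total seconds to the label: (0 × 3600 + 21 × 60 + 53) = 1313.
Frame index = 1313 × 48 + 10 = 63034.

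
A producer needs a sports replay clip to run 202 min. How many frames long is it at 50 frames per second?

202 min = 12120 s.
Frames = 12120 × 50 = 606000.

606000 frames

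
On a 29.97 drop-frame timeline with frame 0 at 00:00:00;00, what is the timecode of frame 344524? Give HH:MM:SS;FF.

03:11:35;18

Ten DF minutes hold 17982 frames, so frame 344524 lies in block 19 (frames 341658–359639) with 2866 frames into that block.
The block's first minute is 1800 frames and the rest 1798 each; 2866 frames reaches minute 1, so 19 × 18 + 1 × 2 = 344 labels have been skipped so far.
Adding those back, label number 344524 + 344 = 344868 at 30 labels/s is 11495 s + 18 f = 3 h 11 min 35 s frame 18, i.e. 03:11:35;18.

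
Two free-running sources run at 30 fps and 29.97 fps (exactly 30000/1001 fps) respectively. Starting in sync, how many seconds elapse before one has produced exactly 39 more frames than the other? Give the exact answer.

The gap grows by |30000/1001 − 30| = 30/1001 frames per second.
Time for a 39-frame gap: 39 ÷ (30/1001) = 1301.3 s.

1301.3 seconds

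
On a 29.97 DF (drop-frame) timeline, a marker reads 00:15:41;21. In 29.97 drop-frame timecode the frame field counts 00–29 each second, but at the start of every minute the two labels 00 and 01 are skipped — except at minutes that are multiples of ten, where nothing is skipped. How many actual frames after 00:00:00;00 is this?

As if non-drop at 30 labels/s: (0 × 3600 + 15 × 60 + 41) × 30 + 21 = 28251.
Minute boundaries passed: 15; those not divisible by 10: 15 − 1 = 14; dropped labels = 2 × 14 = 28.
Actual frame index = 28251 − 28 = 28223.

28223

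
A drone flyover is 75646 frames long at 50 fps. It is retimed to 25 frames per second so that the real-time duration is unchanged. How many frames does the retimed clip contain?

Target frames = source frames × (target rate / source rate) = 75646 × (25)/(50) = 75646 × 1/2 = 37823.

37823 frames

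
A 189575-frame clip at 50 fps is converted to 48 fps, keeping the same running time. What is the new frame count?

Target frames = source frames × (target rate / source rate) = 189575 × (48)/(50) = 189575 × 24/25 = 181992.

181992 frames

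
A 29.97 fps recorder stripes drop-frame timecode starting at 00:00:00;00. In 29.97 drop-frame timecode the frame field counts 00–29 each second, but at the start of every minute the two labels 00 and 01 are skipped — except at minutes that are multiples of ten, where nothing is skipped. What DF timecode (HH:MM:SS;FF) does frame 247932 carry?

02:17:52;20

Each 10-minute DF block holds 10 × 60 × 30 − 9 × 2 = 17982 frames. 247932 ÷ 17982 → 13 full blocks, remainder 14166.
Within the partial block the first minute is 1800 frames and each further minute 1798, so 7 further minute boundaries passed. Total skipped labels = 18 × 13 + 2 × 7 = 248.
Non-drop label index = 247932 + 248 = 248180; at 30 labels/s that is 02:17:52:20, i.e. DF 02:17:52;20.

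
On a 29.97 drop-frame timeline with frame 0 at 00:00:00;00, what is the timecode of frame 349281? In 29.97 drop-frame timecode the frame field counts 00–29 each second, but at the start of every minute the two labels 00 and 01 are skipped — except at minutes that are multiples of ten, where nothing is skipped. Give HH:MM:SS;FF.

Ten DF minutes hold 17982 frames, so frame 349281 lies in block 19 (frames 341658–359639) with 7623 frames into that block.
The block's first minute is 1800 frames and the rest 1798 each; 7623 frames reaches minute 4, so 19 × 18 + 4 × 2 = 350 labels have been skipped so far.
Adding those back, label number 349281 + 350 = 349631 at 30 labels/s is 11654 s + 11 f = 3 h 14 min 14 s frame 11, i.e. 03:14:14;11.

03:14:14;11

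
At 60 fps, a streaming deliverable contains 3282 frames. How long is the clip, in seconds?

54.7 seconds

Running time = 3282 / (60) = 54.7 s.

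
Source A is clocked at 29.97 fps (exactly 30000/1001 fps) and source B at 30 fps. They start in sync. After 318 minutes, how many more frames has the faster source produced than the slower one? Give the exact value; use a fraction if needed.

572400/1001 frames

318 min = 19080 s.
A emits 30000/1001 × 19080 = 572400000/1001 frames; B emits 30 × 19080 = 572400.
Difference = 572400/1001 frames (≈ 571.8282); B is ahead of A.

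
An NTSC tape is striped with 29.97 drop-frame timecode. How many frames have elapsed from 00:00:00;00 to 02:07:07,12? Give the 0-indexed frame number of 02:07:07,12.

228592

Complete 10-minute blocks: 12, each 17982 frames → 215784.
Remaining 7 whole minutes in the current block: 1800 + 6 × 1798 = 12588 frames.
Within the current minute: 7 × 30 + 12 − 2 = 220 (labels ;00/;01 skipped at this minute). Total = 215784 + 12588 + 220 = 228592.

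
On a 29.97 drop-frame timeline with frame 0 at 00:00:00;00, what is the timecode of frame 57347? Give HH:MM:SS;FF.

00:31:53;13

Each 10-minute DF block holds 10 × 60 × 30 − 9 × 2 = 17982 frames. 57347 ÷ 17982 → 3 full blocks, remainder 3401.
Within the partial block the first minute is 1800 frames and each further minute 1798, so 1 further minute boundary passed. Total skipped labels = 18 × 3 + 2 × 1 = 56.
Non-drop label index = 57347 + 56 = 57403; at 30 labels/s that is 00:31:53:13, i.e. DF 00:31:53;13.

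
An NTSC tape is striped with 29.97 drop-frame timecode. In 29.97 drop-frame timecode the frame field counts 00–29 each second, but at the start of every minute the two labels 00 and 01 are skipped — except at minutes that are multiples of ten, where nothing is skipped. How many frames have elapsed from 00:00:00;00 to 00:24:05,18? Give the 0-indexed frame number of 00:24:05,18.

As if non-drop at 30 labels/s: (0 × 3600 + 24 × 60 + 5) × 30 + 18 = 43368.
Minute boundaries passed: 24; those not divisible by 10: 24 − 2 = 22; dropped labels = 2 × 22 = 44.
Actual frame index = 43368 − 44 = 43324.

43324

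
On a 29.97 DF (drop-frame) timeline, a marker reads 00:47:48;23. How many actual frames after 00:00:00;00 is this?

As if non-drop at 30 labels/s: (0 × 3600 + 47 × 60 + 48) × 30 + 23 = 86063.
Minute boundaries passed: 47; those not divisible by 10: 47 − 4 = 43; dropped labels = 2 × 43 = 86.
Actual frame index = 86063 − 86 = 85977.

85977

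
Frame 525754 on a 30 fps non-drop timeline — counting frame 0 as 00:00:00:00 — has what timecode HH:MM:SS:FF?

525754 ÷ 30 = 17525 full seconds, remainder 4 frames.
17525 s = 4 h 52 min 5 s.
Timecode: 04:52:05:04.

04:52:05:04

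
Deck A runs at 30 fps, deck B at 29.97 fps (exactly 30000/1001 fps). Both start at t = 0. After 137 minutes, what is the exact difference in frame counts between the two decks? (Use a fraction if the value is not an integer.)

246600/1001 frames

137 min = 8220 s.
A emits 30 × 8220 = 246600 frames; B emits 30000/1001 × 8220 = 246600000/1001.
Difference = 246600/1001 frames (≈ 246.3536); B is behind A.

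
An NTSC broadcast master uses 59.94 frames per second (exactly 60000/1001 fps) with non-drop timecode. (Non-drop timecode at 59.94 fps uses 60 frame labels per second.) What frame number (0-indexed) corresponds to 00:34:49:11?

frame 125351

Total seconds to the label: (0 × 3600 + 34 × 60 + 49) = 2089.
Frame index = 2089 × 60 + 11 = 125351.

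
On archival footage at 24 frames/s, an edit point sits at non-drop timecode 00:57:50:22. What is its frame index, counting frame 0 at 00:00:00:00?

Total seconds to the label: (0 × 3600 + 57 × 60 + 50) = 3470.
Frame index = 3470 × 24 + 22 = 83302.

83302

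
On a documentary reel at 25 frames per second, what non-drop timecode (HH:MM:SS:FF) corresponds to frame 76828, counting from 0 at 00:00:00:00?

00:51:13:03

76828 ÷ 25 = 3073 full seconds, remainder 3 frames.
3073 s = 0 h 51 min 13 s.
Timecode: 00:51:13:03.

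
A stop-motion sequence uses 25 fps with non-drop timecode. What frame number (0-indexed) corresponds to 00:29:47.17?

Total seconds to the label: (0 × 3600 + 29 × 60 + 47) = 1787.
Frame index = 1787 × 25 + 17 = 44692.

frame 44692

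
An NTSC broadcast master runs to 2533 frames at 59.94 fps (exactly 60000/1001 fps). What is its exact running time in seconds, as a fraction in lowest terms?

Running time = 2533 ÷ (60000/1001) = 2533 × 1001/60000 = 2535533/60000 s.

2535533/60000 seconds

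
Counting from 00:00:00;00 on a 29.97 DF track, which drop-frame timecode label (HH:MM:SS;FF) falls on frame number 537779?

Ten DF minutes hold 17982 frames, so frame 537779 lies in block 29 (frames 521478–539459) with 16301 frames into that block.
The block's first minute is 1800 frames and the rest 1798 each; 16301 frames reaches minute 9, so 29 × 18 + 9 × 2 = 540 labels have been skipped so far.
Adding those back, label number 537779 + 540 = 538319 at 30 labels/s is 17943 s + 29 f = 4 h 59 min 3 s frame 29, i.e. 04:59:03;29.

04:59:03;29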